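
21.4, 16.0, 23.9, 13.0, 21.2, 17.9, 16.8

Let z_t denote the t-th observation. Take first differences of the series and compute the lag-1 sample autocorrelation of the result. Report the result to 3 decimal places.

First differences Δz: -5.4, 7.9, -10.9, 8.2, -3.3, -1.1
Mean of differences = -0.7667
Numerator Σ(Δz_t−Δz̄)(Δz_{t+1}−Δz̄) = -240.7111
Denominator Σ(Δz_t−Δz̄)² = 286.1933
r_1(Δz) = -240.7111 / 286.1933 = -0.841

-0.841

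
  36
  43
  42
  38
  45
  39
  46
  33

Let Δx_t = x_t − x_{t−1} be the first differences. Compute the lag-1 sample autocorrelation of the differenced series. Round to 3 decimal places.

First differences Δx: 7, -1, -4, 7, -6, 7, -13
Mean of differences = -0.4286
Numerator Σ(Δx_t−Δx̄)(Δx_{t+1}−Δx̄) = -204.8980
Denominator Σ(Δx_t−Δx̄)² = 367.7143
r_1(Δx) = -204.8980 / 367.7143 = -0.557

-0.557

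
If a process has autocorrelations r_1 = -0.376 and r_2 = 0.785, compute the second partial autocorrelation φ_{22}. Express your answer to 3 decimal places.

φ_{22} = (r_2 − r_1²) / (1 − r_1²)
r_1² = (-0.376)² = 0.141376
Numerator = 0.785 − 0.1414 = 0.6436; denominator = 1 − 0.1414 = 0.8586
φ_{22} = 0.6436 / 0.8586 = 0.750

0.750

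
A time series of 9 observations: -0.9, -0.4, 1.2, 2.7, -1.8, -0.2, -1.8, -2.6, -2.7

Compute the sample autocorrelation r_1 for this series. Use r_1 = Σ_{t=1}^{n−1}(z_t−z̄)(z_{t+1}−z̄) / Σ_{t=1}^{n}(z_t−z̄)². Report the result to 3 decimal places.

0.315

Mean z̄ = (-0.9 − 0.4 + 1.2 + 2.7 − 1.8 − 0.2 − 1.8 − 2.6 − 2.7)/9 = -0.7222
Numerator Σ_{t=1}^{8}(z_t−z̄)(z_{t+1}−z̄) = 8.0640
Denominator Σ(z_t−z̄)² = 25.5756
r_1 = 8.0640 / 25.5756 = 0.315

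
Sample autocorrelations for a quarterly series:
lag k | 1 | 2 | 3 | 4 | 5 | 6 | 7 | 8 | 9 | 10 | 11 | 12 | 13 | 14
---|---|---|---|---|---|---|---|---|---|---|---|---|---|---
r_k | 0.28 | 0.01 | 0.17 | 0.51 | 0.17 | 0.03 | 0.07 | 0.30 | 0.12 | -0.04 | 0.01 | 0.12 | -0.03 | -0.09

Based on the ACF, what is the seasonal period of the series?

4

The largest autocorrelation is r_4 = 0.51, with a weaker echo at lag 8 (0.30); the remaining lags stay at or below 0.28. The elevated value at lag 1 (0.28), dropping to 0.01 at lag 2, reflects decaying short-term dependence rather than seasonality.
The dominant spike at lag 4 indicates a seasonal period of 4.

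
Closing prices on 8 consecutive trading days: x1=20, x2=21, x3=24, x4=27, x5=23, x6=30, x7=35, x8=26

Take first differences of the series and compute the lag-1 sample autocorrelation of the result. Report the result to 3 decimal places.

First differences Δx: 1, 3, 3, -4, 7, 5, -9
Mean of differences = 0.8571
Numerator Σ(Δx_t−Δx̄)(Δx_{t+1}−Δx̄) = -50.7347
Denominator Σ(Δx_t−Δx̄)² = 184.8571
r_1(Δx) = -50.7347 / 184.8571 = -0.274

-0.274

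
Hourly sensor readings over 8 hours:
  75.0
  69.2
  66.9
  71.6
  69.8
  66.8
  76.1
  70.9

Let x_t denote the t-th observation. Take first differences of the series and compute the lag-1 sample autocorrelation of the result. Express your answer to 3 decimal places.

First differences Δx: -5.8, -2.3, 4.7, -1.8, -3.0, 9.3, -5.2
Mean of differences = -0.5857
Numerator Σ(Δx_t−Δx̄)(Δx_{t+1}−Δx̄) = -73.0916
Denominator Σ(Δx_t−Δx̄)² = 184.3886
r_1(Δx) = -73.0916 / 184.3886 = -0.396

-0.396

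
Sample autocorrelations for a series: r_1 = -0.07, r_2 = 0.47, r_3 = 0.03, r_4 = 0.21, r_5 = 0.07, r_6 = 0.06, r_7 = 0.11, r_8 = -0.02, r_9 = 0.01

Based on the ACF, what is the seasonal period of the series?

2

The largest autocorrelation is r_2 = 0.47, with a weaker echo at lag 4 (0.21); the remaining lags stay at or below 0.11.
The dominant spike at lag 2 indicates a seasonal period of 2.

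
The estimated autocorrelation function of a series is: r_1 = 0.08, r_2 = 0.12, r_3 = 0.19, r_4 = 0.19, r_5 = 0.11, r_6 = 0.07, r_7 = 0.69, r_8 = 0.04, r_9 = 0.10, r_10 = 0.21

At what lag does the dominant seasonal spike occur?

7

The largest autocorrelation is r_7 = 0.69; the remaining lags stay at or below 0.21.
The dominant spike at lag 7 indicates a seasonal period of 7.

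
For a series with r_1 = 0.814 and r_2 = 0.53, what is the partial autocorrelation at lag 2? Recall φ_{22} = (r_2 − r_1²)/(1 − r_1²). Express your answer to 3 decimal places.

φ_{22} = (r_2 − r_1²) / (1 − r_1²)
r_1² = (0.814)² = 0.662596
Numerator = 0.53 − 0.6626 = -0.1326; denominator = 1 − 0.6626 = 0.3374
φ_{22} = -0.1326 / 0.3374 = -0.393

-0.393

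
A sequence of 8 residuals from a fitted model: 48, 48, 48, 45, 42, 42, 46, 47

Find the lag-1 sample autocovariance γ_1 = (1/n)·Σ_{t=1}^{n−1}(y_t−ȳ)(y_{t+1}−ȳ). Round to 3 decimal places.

3.086

Mean ȳ = (48 + 48 + 48 + 45 + 42 + 42 + 46 + 47)/8 = 45.7500
Σ_{t=1}^{7}(y_t−ȳ)(y_{t+1}−ȳ) = 24.6875
γ_1 = 24.6875 / 8 = 3.086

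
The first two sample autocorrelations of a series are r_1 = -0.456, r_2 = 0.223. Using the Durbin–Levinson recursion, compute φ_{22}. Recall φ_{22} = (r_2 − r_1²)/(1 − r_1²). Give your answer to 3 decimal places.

φ_{22} = (r_2 − r_1²) / (1 − r_1²)
r_1² = (-0.456)² = 0.207936
Numerator = 0.223 − 0.2079 = 0.0151; denominator = 1 − 0.2079 = 0.7921
φ_{22} = 0.0151 / 0.7921 = 0.019

0.019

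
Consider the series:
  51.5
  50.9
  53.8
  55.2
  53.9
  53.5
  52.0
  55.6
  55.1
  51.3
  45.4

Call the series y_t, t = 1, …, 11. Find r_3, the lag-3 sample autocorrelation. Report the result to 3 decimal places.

-0.238

Mean ȳ = (51.5 + 50.9 + 53.8 + 55.2 + 53.9 + 53.5 + 52.0 + 55.6 + 55.1 + 51.3 + 45.4)/11 = 52.5636
Numerator Σ_{t=1}^{8}(y_t−ȳ)(y_{t+3}−ȳ) = -19.9621
Denominator Σ(y_t−ȳ)² = 83.9255
r_3 = -19.9621 / 83.9255 = -0.238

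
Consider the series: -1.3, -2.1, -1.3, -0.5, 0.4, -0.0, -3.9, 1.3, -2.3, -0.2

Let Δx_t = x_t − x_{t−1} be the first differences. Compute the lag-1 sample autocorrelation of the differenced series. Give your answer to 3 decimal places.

First differences Δx: -0.8, 0.8, 0.8, 0.9, -0.4, -3.9, 5.2, -3.6, 2.1
Mean of differences = 0.1222
Numerator Σ(Δx_t−Δx̄)(Δx_{t+1}−Δx̄) = -44.6305
Denominator Σ(Δx_t−Δx̄)² = 62.3756
r_1(Δx) = -44.6305 / 62.3756 = -0.716

-0.716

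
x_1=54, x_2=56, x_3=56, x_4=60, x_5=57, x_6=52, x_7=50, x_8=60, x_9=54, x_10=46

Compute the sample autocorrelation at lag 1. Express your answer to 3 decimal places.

0.031

Mean x̄ = (54 + 56 + 56 + 60 + 57 + 52 + 50 + 60 + 54 + 46)/10 = 54.5000
Numerator Σ_{t=1}^{9}(x_t−x̄)(x_{t+1}−x̄) = 5.2500
Denominator Σ(x_t−x̄)² = 170.5000
r_1 = 5.2500 / 170.5000 = 0.031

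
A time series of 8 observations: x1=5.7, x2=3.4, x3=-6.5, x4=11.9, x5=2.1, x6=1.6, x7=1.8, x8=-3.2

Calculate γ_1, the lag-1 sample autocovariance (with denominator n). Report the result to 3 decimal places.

-11.130

Mean x̄ = (5.7 + 3.4 − 6.5 + 11.9 + 2.1 + 1.6 + 1.8 − 3.2)/8 = 2.1000
Σ_{t=1}^{7}(x_t−x̄)(x_{t+1}−x̄) = -89.0400
γ_1 = -89.0400 / 8 = -11.130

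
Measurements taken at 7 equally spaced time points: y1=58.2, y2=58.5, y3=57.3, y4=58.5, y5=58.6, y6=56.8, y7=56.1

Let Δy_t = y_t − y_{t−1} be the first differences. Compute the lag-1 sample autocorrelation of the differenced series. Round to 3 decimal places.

First differences Δy: 0.3, -1.2, 1.2, 0.1, -1.8, -0.7
Mean of differences = -0.3500
Numerator Σ(Δy_t−Δȳ)(Δy_{t+1}−Δȳ) = -1.3175
Denominator Σ(Δy_t−Δȳ)² = 5.9750
r_1(Δy) = -1.3175 / 5.9750 = -0.221

-0.221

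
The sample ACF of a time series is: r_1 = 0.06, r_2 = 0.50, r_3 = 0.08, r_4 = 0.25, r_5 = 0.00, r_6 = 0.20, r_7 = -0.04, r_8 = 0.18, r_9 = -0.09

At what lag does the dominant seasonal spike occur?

2

The largest autocorrelation is r_2 = 0.50, with weaker echoes at lags 4 (0.25), 6 (0.20) and 8 (0.18); the remaining lags stay at or below 0.08.
The dominant spike at lag 2 indicates a seasonal period of 2.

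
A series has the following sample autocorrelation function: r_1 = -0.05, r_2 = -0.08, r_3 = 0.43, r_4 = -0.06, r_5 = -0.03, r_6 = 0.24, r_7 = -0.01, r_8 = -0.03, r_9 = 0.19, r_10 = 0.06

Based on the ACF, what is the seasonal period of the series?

3

The largest autocorrelation is r_3 = 0.43, with weaker echoes at lags 6 (0.24) and 9 (0.19); the remaining lags stay at or below 0.06.
The dominant spike at lag 3 indicates a seasonal period of 3.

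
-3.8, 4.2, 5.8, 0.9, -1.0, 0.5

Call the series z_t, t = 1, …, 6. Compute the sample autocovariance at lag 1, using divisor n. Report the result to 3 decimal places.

0.020

Mean z̄ = (-3.8 + 4.2 + 5.8 + 0.9 − 1.0 + 0.5)/6 = 1.1000
Σ_{t=1}^{5}(z_t−z̄)(z_{t+1}−z̄) = 0.1200
γ_1 = 0.1200 / 6 = 0.020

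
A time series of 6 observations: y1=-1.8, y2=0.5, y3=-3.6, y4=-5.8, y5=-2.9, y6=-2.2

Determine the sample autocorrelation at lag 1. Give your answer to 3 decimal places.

Mean ȳ = (-1.8 + 0.5 − 3.6 − 5.8 − 2.9 − 2.2)/6 = -2.6333
Deviations from mean: 0.8333, 3.1333, -0.9667, -3.1667, -0.2667, 0.4333
Numerator Σ_{t=1}^{5}(y_t−ȳ)(y_{t+1}−ȳ) = 3.3722
Denominator Σ(y_t−ȳ)² = 21.7333
r_1 = 3.3722 / 21.7333 = 0.155

0.155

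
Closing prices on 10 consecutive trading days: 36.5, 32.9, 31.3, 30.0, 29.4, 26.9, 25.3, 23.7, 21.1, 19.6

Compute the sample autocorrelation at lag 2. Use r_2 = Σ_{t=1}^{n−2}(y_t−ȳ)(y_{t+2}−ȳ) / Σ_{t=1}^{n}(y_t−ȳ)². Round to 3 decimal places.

0.371

Mean ȳ = (36.5 + 32.9 + 31.3 + 30.0 + 29.4 + 26.9 + 25.3 + 23.7 + 21.1 + 19.6)/10 = 27.6700
Numerator Σ_{t=1}^{8}(y_t−ȳ)(y_{t+2}−ȳ) = 95.2902
Denominator Σ(y_t−ȳ)² = 257.1810
r_2 = 95.2902 / 257.1810 = 0.371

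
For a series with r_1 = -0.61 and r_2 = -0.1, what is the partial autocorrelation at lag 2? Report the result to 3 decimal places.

φ_{22} = (r_2 − r_1²) / (1 − r_1²)
r_1² = (-0.61)² = 0.3721
Numerator = -0.1 − 0.3721 = -0.4721; denominator = 1 − 0.3721 = 0.6279
φ_{22} = -0.4721 / 0.6279 = -0.752

-0.752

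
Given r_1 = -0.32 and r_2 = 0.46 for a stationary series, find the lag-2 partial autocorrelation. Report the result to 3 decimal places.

0.398

φ_{22} = (r_2 − r_1²) / (1 − r_1²)
r_1² = (-0.32)² = 0.1024
Numerator = 0.46 − 0.1024 = 0.3576; denominator = 1 − 0.1024 = 0.8976
φ_{22} = 0.3576 / 0.8976 = 0.398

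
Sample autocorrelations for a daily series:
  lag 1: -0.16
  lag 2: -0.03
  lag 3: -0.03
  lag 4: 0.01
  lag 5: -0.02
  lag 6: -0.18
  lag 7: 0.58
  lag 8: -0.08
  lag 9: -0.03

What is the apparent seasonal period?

7

The largest autocorrelation is r_7 = 0.58; the remaining lags stay at or below 0.01.
The dominant spike at lag 7 indicates a seasonal period of 7.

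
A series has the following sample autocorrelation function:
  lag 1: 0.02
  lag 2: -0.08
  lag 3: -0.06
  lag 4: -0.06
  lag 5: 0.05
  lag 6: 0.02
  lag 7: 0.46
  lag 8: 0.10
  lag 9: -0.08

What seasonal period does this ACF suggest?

The largest autocorrelation is r_7 = 0.46; the remaining lags stay at or below 0.10.
The dominant spike at lag 7 indicates a seasonal period of 7.

7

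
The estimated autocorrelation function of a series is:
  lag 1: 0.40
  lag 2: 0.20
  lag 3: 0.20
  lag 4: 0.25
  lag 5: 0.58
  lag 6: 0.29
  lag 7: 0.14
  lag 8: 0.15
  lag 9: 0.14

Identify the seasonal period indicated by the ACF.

The largest autocorrelation is r_5 = 0.58; the remaining lags stay at or below 0.40. The elevated value at lag 1 (0.40), dropping to 0.20 at lag 2, reflects decaying short-term dependence rather than seasonality.
The dominant spike at lag 5 indicates a seasonal period of 5.

5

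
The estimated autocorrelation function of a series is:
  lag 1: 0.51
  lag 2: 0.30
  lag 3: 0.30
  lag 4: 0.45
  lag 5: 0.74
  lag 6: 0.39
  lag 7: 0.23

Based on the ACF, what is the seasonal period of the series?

The largest autocorrelation is r_5 = 0.74; the remaining lags stay at or below 0.51. The elevated value at lag 1 (0.51), dropping to 0.30 at lag 2, reflects decaying short-term dependence rather than seasonality.
The dominant spike at lag 5 indicates a seasonal period of 5.

5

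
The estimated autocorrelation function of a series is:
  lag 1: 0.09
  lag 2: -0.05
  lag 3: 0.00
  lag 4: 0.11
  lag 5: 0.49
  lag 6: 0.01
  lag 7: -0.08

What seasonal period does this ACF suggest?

5

The largest autocorrelation is r_5 = 0.49; the remaining lags stay at or below 0.11.
The dominant spike at lag 5 indicates a seasonal period of 5.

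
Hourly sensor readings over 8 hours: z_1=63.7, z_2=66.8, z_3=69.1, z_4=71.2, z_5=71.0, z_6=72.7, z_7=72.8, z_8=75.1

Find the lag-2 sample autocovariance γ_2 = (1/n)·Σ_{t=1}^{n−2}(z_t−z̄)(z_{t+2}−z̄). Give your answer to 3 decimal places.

Mean z̄ = (63.7 + 66.8 + 69.1 + 71.2 + 71.0 + 72.7 + 72.8 + 75.1)/8 = 70.3000
Σ_{t=1}^{6}(z_t−z̄)(z_{t+2}−z̄) = 19.3600
γ_2 = 19.3600 / 8 = 2.420

2.420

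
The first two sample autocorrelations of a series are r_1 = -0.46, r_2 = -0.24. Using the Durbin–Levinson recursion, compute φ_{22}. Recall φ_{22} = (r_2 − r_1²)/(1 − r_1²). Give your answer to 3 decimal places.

-0.573

φ_{22} = (r_2 − r_1²) / (1 − r_1²)
r_1² = (-0.46)² = 0.2116
Numerator = -0.24 − 0.2116 = -0.4516; denominator = 1 − 0.2116 = 0.7884
φ_{22} = -0.4516 / 0.7884 = -0.573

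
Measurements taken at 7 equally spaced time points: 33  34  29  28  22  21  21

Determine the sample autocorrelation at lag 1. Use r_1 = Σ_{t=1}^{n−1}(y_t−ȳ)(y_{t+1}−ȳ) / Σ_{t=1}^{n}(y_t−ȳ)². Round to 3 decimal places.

0.636

Mean ȳ = (33 + 34 + 29 + 28 + 22 + 21 + 21)/7 = 26.8571
Deviations from mean: 6.1429, 7.1429, 2.1429, 1.1429, -4.8571, -5.8571, -5.8571
Σ(y_t−ȳ)(y_{t+1}−ȳ) = (43.8776) + (15.3061) + (2.4490) + (-5.5510) + (28.4490) + (34.3061) = 118.8367
Denominator Σ(y_t−ȳ)² = 186.8571
r_1 = 118.8367 / 186.8571 = 0.636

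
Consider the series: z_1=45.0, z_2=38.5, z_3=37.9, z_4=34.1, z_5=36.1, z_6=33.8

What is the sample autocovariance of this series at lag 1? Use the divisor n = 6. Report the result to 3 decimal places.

2.784

Mean z̄ = (45.0 + 38.5 + 37.9 + 34.1 + 36.1 + 33.8)/6 = 37.5667
Σ_{t=1}^{5}(z_t−z̄)(z_{t+1}−z̄) = 16.7022
γ_1 = 16.7022 / 6 = 2.784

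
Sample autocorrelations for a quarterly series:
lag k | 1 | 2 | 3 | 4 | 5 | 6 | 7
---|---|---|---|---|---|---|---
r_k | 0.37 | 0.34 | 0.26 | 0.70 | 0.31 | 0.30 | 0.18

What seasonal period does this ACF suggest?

4

The largest autocorrelation is r_4 = 0.70; the remaining lags stay at or below 0.37. The elevated value at lag 1 (0.37), dropping to 0.34 at lag 2, reflects decaying short-term dependence rather than seasonality.
The dominant spike at lag 4 indicates a seasonal period of 4.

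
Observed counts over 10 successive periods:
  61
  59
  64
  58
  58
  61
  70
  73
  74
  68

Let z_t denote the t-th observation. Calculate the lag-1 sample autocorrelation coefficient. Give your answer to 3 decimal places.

Mean z̄ = (61 + 59 + 64 + 58 + 58 + 61 + 70 + 73 + 74 + 68)/10 = 64.6000
Numerator Σ_{t=1}^{9}(z_t−z̄)(z_{t+1}−z̄) = 231.6400
Denominator Σ(z_t−z̄)² = 344.4000
r_1 = 231.6400 / 344.4000 = 0.673

0.673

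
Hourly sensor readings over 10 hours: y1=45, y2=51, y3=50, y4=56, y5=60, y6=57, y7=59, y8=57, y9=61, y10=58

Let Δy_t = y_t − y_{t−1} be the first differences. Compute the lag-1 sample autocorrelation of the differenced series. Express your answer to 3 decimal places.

-0.415

First differences Δy: 6, -1, 6, 4, -3, 2, -2, 4, -3
Mean of differences = 1.4444
Numerator Σ(Δy_t−Δȳ)(Δy_{t+1}−Δȳ) = -46.5309
Denominator Σ(Δy_t−Δȳ)² = 112.2222
r_1(Δy) = -46.5309 / 112.2222 = -0.415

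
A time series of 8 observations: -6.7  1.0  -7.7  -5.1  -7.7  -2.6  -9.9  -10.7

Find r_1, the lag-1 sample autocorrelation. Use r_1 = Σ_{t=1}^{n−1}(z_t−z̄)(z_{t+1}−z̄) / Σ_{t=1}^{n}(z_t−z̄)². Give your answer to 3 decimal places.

-0.190

Mean z̄ = (-6.7 + 1.0 − 7.7 − 5.1 − 7.7 − 2.6 − 9.9 − 10.7)/8 = -6.1750
Deviations from mean: -0.5250, 7.1750, -1.5250, 1.0750, -1.5250, 3.5750, -3.7250, -4.5250
Σ(z_t−z̄)(z_{t+1}−z̄) = (-3.7669) + (-10.9419) + (-1.6394) + (-1.6394) + (-5.4519) + (-13.3169) + (16.8556) = -19.9006
Denominator Σ(z_t−z̄)² = 104.6950
r_1 = -19.9006 / 104.6950 = -0.190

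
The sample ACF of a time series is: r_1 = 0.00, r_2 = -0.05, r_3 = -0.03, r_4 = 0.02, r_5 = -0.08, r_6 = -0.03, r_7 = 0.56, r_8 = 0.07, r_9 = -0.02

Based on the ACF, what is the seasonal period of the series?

7

The largest autocorrelation is r_7 = 0.56; the remaining lags stay at or below 0.07.
The dominant spike at lag 7 indicates a seasonal period of 7.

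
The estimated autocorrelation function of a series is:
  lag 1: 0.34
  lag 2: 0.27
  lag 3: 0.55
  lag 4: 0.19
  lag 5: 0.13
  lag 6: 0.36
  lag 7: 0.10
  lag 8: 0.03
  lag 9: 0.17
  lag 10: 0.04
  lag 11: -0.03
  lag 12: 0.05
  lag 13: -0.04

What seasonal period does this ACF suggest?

3

The largest autocorrelation is r_3 = 0.55, with a weaker echo at lag 6 (0.36); the remaining lags stay at or below 0.34. The elevated value at lag 1 (0.34), dropping to 0.27 at lag 2, reflects decaying short-term dependence rather than seasonality.
The dominant spike at lag 3 indicates a seasonal period of 3.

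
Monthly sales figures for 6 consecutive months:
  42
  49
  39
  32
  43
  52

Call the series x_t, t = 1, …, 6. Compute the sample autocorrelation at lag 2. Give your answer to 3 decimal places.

Mean x̄ = (42 + 49 + 39 + 32 + 43 + 52)/6 = 42.8333
Deviations from mean: -0.8333, 6.1667, -3.8333, -10.8333, 0.1667, 9.1667
Σ(x_t−x̄)(x_{t+2}−x̄) = (3.1944) + (-66.8056) + (-0.6389) + (-99.3056) = -163.5556
Denominator Σ(x_t−x̄)² = 254.8333
r_2 = -163.5556 / 254.8333 = -0.642

-0.642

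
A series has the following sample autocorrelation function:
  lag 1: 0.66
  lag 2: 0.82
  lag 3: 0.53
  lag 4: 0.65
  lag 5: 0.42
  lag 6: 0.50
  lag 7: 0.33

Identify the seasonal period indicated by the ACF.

The largest autocorrelation is r_2 = 0.82; the remaining lags stay at or below 0.66.
The dominant spike at lag 2 indicates a seasonal period of 2.

2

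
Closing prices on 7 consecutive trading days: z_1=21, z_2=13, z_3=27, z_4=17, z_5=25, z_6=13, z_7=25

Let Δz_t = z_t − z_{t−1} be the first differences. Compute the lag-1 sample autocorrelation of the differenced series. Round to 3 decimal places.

-0.807

First differences Δz: -8, 14, -10, 8, -12, 12
Mean of differences = 0.6667
Numerator Σ(Δz_t−Δz̄)(Δz_{t+1}−Δz̄) = -572.4444
Denominator Σ(Δz_t−Δz̄)² = 709.3333
r_1(Δz) = -572.4444 / 709.3333 = -0.807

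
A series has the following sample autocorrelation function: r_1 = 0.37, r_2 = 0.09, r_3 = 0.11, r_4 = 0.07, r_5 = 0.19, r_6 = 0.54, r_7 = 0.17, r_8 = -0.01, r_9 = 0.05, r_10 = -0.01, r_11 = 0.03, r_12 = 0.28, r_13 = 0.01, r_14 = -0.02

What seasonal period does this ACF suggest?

6

The largest autocorrelation is r_6 = 0.54; the remaining lags stay at or below 0.37. The elevated value at lag 1 (0.37), dropping to 0.09 at lag 2, reflects decaying short-term dependence rather than seasonality.
The dominant spike at lag 6 indicates a seasonal period of 6.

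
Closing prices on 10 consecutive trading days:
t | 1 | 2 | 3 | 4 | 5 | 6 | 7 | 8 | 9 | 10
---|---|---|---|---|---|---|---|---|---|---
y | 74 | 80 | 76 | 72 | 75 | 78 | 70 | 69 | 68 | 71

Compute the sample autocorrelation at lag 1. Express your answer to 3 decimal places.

0.413

Mean ȳ = (74 + 80 + 76 + 72 + 75 + 78 + 70 + 69 + 68 + 71)/10 = 73.3000
Numerator Σ_{t=1}^{9}(y_t−ȳ)(y_{t+1}−ȳ) = 58.7100
Denominator Σ(y_t−ȳ)² = 142.1000
r_1 = 58.7100 / 142.1000 = 0.413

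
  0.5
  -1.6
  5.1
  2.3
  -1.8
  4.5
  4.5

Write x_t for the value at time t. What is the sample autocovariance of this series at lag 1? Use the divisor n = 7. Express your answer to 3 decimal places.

Mean x̄ = (0.5 − 1.6 + 5.1 + 2.3 − 1.8 + 4.5 + 4.5)/7 = 1.9286
Deviations: -1.4286, -3.5286, 3.1714, 0.3714, -3.7286, 2.5714, 2.5714
Σ_{t=1}^{6}(x_t−x̄)(x_{t+1}−x̄) = -9.3322
γ_1 = -9.3322 / 7 = -1.333

-1.333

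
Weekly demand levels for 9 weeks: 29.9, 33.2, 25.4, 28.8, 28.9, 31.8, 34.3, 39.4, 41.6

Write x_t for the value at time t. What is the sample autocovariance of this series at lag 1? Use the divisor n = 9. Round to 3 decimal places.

12.197

Mean x̄ = (29.9 + 33.2 + 25.4 + 28.8 + 28.9 + 31.8 + 34.3 + 39.4 + 41.6)/9 = 32.5889
Σ_{t=1}^{8}(x_t−x̄)(x_{t+1}−x̄) = 109.7688
γ_1 = 109.7688 / 9 = 12.197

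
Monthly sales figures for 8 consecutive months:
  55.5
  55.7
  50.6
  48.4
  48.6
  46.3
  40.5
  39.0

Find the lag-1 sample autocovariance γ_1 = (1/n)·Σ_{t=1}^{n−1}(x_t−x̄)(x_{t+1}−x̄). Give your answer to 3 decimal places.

19.765

Mean x̄ = (55.5 + 55.7 + 50.6 + 48.4 + 48.6 + 46.3 + 40.5 + 39.0)/8 = 48.0750
Σ_{t=1}^{7}(x_t−x̄)(x_{t+1}−x̄) = 158.1169
γ_1 = 158.1169 / 8 = 19.765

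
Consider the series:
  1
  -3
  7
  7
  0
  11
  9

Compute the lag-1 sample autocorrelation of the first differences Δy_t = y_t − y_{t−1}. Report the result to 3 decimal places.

-0.571

First differences Δy: -4, 10, 0, -7, 11, -2
Mean of differences = 1.3333
Numerator Σ(Δy_t−Δȳ)(Δy_{t+1}−Δȳ) = -159.4444
Denominator Σ(Δy_t−Δȳ)² = 279.3333
r_1(Δy) = -159.4444 / 279.3333 = -0.571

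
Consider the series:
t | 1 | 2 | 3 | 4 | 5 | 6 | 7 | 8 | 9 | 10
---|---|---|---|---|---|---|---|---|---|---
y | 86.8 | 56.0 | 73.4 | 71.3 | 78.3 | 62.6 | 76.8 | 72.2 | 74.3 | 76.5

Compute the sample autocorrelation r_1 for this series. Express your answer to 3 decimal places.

Mean ȳ = (86.8 + 56.0 + 73.4 + 71.3 + 78.3 + 62.6 + 76.8 + 72.2 + 74.3 + 76.5)/10 = 72.8200
Numerator Σ_{t=1}^{9}(y_t−ȳ)(y_{t+1}−ȳ) = -348.7304
Denominator Σ(y_t−ȳ)² = 647.4360
r_1 = -348.7304 / 647.4360 = -0.539

-0.539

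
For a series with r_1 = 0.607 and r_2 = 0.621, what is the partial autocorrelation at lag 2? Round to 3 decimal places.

0.400

φ_{22} = (r_2 − r_1²) / (1 − r_1²)
r_1² = (0.607)² = 0.368449
Numerator = 0.621 − 0.3684 = 0.2526; denominator = 1 − 0.3684 = 0.6316
φ_{22} = 0.2526 / 0.6316 = 0.400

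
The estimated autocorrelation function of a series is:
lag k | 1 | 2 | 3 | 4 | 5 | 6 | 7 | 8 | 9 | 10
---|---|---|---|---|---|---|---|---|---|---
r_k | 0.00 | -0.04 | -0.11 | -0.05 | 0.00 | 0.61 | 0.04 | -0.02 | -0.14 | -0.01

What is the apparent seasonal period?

6

The largest autocorrelation is r_6 = 0.61; the remaining lags stay at or below 0.04.
The dominant spike at lag 6 indicates a seasonal period of 6.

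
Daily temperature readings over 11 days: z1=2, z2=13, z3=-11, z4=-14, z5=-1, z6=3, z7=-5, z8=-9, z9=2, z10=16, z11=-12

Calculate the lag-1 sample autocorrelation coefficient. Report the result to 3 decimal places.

Mean z̄ = (2 + 13 − 11 − 14 − 1 + 3 − 5 − 9 + 2 + 16 − 12)/11 = -1.4545
Numerator Σ_{t=1}^{10}(z_t−z̄)(z_{t+1}−z̄) = -110.8430
Denominator Σ(z_t−z̄)² = 986.7273
r_1 = -110.8430 / 986.7273 = -0.112

-0.112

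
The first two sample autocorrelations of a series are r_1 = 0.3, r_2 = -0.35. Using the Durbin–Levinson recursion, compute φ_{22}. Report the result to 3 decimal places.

-0.484

φ_{22} = (r_2 − r_1²) / (1 − r_1²)
r_1² = (0.3)² = 0.09
Numerator = -0.35 − 0.0900 = -0.4400; denominator = 1 − 0.0900 = 0.9100
φ_{22} = -0.4400 / 0.9100 = -0.484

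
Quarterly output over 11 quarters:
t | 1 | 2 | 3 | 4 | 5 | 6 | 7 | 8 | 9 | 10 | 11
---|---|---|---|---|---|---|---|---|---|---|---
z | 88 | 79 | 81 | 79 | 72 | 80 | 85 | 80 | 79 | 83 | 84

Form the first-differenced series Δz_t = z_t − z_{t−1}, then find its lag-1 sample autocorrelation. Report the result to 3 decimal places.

-0.159

First differences Δz: -9, 2, -2, -7, 8, 5, -5, -1, 4, 1
Mean of differences = -0.4000
Numerator Σ(Δz_t−Δz̄)(Δz_{t+1}−Δz̄) = -42.5600
Denominator Σ(Δz_t−Δz̄)² = 268.4000
r_1(Δz) = -42.5600 / 268.4000 = -0.159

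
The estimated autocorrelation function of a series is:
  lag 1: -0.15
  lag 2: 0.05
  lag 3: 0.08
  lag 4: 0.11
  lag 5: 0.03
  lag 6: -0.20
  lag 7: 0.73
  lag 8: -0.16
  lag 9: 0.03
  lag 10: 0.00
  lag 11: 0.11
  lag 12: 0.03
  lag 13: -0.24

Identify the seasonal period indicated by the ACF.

7

The largest autocorrelation is r_7 = 0.73; the remaining lags stay at or below 0.11.
The dominant spike at lag 7 indicates a seasonal period of 7.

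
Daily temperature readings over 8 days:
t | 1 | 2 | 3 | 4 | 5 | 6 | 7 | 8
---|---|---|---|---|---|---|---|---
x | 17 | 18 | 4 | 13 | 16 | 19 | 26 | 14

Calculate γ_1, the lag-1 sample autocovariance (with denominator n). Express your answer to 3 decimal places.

Mean x̄ = (17 + 18 + 4 + 13 + 16 + 19 + 26 + 14)/8 = 15.8750
Deviations: 1.1250, 2.1250, -11.8750, -2.8750, 0.1250, 3.1250, 10.1250, -1.8750
Σ_{t=1}^{7}(x_t−x̄)(x_{t+1}−x̄) = 23.9844
γ_1 = 23.9844 / 8 = 2.998

2.998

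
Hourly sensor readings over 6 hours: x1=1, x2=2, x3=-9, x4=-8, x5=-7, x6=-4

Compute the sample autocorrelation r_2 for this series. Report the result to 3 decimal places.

Mean x̄ = (1 + 2 − 9 − 8 − 7 − 4)/6 = -4.1667
Deviations from mean: 5.1667, 6.1667, -4.8333, -3.8333, -2.8333, 0.1667
Numerator Σ_{t=1}^{4}(x_t−x̄)(x_{t+2}−x̄) = -35.5556
Denominator Σ(x_t−x̄)² = 110.8333
r_2 = -35.5556 / 110.8333 = -0.321

-0.321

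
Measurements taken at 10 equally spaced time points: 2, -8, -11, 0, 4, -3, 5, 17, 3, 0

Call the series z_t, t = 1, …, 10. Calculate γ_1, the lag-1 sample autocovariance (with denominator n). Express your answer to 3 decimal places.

Mean z̄ = (2 − 8 − 11 + 0 + 4 − 3 + 5 + 17 + 3 + 0)/10 = 0.9000
Σ_{t=1}^{9}(z_t−z̄)(z_{t+1}−z̄) = 173.8900
γ_1 = 173.8900 / 10 = 17.389

17.389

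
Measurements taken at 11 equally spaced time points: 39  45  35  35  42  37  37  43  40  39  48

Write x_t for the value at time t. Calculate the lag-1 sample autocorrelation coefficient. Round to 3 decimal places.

Mean x̄ = (39 + 45 + 35 + 35 + 42 + 37 + 37 + 43 + 40 + 39 + 48)/11 = 40.0000
Numerator Σ_{t=1}^{10}(x_t−x̄)(x_{t+1}−x̄) = -29.0000
Denominator Σ(x_t−x̄)² = 172.0000
r_1 = -29.0000 / 172.0000 = -0.169

-0.169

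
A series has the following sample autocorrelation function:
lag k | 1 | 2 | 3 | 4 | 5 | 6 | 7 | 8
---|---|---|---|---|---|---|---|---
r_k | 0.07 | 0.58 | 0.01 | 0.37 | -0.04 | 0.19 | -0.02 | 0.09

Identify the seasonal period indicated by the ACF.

2

The largest autocorrelation is r_2 = 0.58, with weaker echoes at lags 4 (0.37) and 6 (0.19); the remaining lags stay at or below 0.09.
The dominant spike at lag 2 indicates a seasonal period of 2.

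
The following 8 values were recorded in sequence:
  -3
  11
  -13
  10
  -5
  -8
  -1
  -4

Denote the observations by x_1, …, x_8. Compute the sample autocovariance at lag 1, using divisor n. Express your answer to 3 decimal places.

-39.549

Mean x̄ = (-3 + 11 − 13 + 10 − 5 − 8 − 1 − 4)/8 = -1.6250
Deviations: -1.3750, 12.6250, -11.3750, 11.6250, -3.3750, -6.3750, 0.6250, -2.3750
Σ_{t=1}^{7}(x_t−x̄)(x_{t+1}−x̄) = -316.3906
γ_1 = -316.3906 / 8 = -39.549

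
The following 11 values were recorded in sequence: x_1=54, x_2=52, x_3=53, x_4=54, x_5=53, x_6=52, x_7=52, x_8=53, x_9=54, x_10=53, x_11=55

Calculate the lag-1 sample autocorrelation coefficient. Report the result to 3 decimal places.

0.015

Mean x̄ = (54 + 52 + 53 + 54 + 53 + 52 + 52 + 53 + 54 + 53 + 55)/11 = 53.1818
Numerator Σ_{t=1}^{10}(x_t−x̄)(x_{t+1}−x̄) = 0.1488
Denominator Σ(x_t−x̄)² = 9.6364
r_1 = 0.1488 / 9.6364 = 0.015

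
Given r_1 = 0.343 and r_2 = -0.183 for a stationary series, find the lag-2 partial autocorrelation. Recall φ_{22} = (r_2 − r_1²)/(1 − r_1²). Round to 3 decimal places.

-0.341

φ_{22} = (r_2 − r_1²) / (1 − r_1²)
r_1² = (0.343)² = 0.117649
Numerator = -0.183 − 0.1176 = -0.3006; denominator = 1 − 0.1176 = 0.8824
φ_{22} = -0.3006 / 0.8824 = -0.341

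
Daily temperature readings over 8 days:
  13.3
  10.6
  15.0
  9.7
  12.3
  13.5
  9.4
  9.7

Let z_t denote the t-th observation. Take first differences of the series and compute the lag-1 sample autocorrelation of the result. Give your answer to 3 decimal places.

First differences Δz: -2.7, 4.4, -5.3, 2.6, 1.2, -4.1, 0.3
Mean of differences = -0.5143
Numerator Σ(Δz_t−Δz̄)(Δz_{t+1}−Δz̄) = -52.8916
Denominator Σ(Δz_t−Δz̄)² = 77.9886
r_1(Δz) = -52.8916 / 77.9886 = -0.678

-0.678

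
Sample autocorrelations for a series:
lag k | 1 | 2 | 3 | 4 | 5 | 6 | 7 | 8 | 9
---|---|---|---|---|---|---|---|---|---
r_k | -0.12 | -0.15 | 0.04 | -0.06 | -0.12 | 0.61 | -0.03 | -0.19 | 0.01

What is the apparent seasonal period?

The largest autocorrelation is r_6 = 0.61; the remaining lags stay at or below 0.04.
The dominant spike at lag 6 indicates a seasonal period of 6.

6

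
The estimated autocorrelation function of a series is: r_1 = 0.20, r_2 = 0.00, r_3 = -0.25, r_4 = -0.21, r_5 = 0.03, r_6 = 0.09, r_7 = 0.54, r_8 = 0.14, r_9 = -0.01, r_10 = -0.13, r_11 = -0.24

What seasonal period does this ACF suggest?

The largest autocorrelation is r_7 = 0.54; the remaining lags stay at or below 0.20. The elevated value at lag 1 (0.20), dropping to 0.00 at lag 2, reflects decaying short-term dependence rather than seasonality.
The dominant spike at lag 7 indicates a seasonal period of 7.

7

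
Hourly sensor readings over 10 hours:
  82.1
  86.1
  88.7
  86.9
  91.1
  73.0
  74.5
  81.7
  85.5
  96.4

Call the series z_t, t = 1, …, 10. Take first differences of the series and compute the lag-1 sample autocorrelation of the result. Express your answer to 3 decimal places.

-0.050

First differences Δz: 4.0, 2.6, -1.8, 4.2, -18.1, 1.5, 7.2, 3.8, 10.9
Mean of differences = 1.5889
Numerator Σ(Δz_t−Δz̄)(Δz_{t+1}−Δz̄) = -27.0012
Denominator Σ(Δz_t−Δz̄)² = 535.8689
r_1(Δz) = -27.0012 / 535.8689 = -0.050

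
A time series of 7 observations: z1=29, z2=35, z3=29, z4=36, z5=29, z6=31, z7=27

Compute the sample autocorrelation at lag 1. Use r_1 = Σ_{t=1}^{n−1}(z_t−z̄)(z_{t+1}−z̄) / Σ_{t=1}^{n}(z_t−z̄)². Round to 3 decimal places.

-0.513

Mean z̄ = (29 + 35 + 29 + 36 + 29 + 31 + 27)/7 = 30.8571
Deviations from mean: -1.8571, 4.1429, -1.8571, 5.1429, -1.8571, 0.1429, -3.8571
Numerator Σ_{t=1}^{6}(z_t−z̄)(z_{t+1}−z̄) = -35.3061
Denominator Σ(z_t−z̄)² = 68.8571
r_1 = -35.3061 / 68.8571 = -0.513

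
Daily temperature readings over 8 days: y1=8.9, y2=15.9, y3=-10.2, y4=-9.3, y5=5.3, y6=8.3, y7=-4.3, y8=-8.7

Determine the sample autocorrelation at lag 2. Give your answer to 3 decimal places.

-0.651

Mean ȳ = (8.9 + 15.9 − 10.2 − 9.3 + 5.3 + 8.3 − 4.3 − 8.7)/8 = 0.7375
Numerator Σ_{t=1}^{6}(y_t−ȳ)(y_{t+2}−ȳ) = -461.6366
Denominator Σ(y_t−ȳ)² = 709.3588
r_2 = -461.6366 / 709.3588 = -0.651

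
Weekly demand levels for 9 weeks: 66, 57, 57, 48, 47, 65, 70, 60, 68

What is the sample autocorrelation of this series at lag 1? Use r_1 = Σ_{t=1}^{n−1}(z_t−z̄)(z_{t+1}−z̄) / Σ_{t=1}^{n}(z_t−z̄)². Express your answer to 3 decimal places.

0.296

Mean z̄ = (66 + 57 + 57 + 48 + 47 + 65 + 70 + 60 + 68)/9 = 59.7778
Numerator Σ_{t=1}^{8}(z_t−z̄)(z_{t+1}−z̄) = 164.3951
Denominator Σ(z_t−z̄)² = 555.5556
r_1 = 164.3951 / 555.5556 = 0.296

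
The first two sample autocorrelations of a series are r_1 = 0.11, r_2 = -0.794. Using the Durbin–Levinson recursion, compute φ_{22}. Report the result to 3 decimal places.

φ_{22} = (r_2 − r_1²) / (1 − r_1²)
r_1² = (0.11)² = 0.0121
Numerator = -0.794 − 0.0121 = -0.8061; denominator = 1 − 0.0121 = 0.9879
φ_{22} = -0.8061 / 0.9879 = -0.816

-0.816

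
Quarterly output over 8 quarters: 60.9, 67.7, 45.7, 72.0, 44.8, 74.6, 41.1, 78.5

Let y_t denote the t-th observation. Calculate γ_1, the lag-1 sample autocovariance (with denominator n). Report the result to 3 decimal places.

-161.973

Mean ȳ = (60.9 + 67.7 + 45.7 + 72.0 + 44.8 + 74.6 + 41.1 + 78.5)/8 = 60.6625
Deviations: 0.2375, 7.0375, -14.9625, 11.3375, -15.8625, 13.9375, -19.5625, 17.8375
Σ_{t=1}^{7}(y_t−ȳ)(y_{t+1}−ȳ) = -1295.7877
γ_1 = -1295.7877 / 8 = -161.973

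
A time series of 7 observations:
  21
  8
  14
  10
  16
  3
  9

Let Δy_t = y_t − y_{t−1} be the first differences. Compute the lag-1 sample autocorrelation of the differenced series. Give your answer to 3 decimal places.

-0.676

First differences Δy: -13, 6, -4, 6, -13, 6
Mean of differences = -2.0000
Numerator Σ(Δy_t−Δȳ)(Δy_{t+1}−Δȳ) = -296.0000
Denominator Σ(Δy_t−Δȳ)² = 438.0000
r_1(Δy) = -296.0000 / 438.0000 = -0.676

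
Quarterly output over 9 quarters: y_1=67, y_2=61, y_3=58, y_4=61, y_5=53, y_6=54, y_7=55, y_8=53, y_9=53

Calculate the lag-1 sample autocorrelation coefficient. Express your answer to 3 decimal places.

Mean ȳ = (67 + 61 + 58 + 61 + 53 + 54 + 55 + 53 + 53)/9 = 57.2222
Numerator Σ_{t=1}^{8}(y_t−ȳ)(y_{t+1}−ȳ) = 74.8395
Denominator Σ(y_t−ȳ)² = 193.5556
r_1 = 74.8395 / 193.5556 = 0.387

0.387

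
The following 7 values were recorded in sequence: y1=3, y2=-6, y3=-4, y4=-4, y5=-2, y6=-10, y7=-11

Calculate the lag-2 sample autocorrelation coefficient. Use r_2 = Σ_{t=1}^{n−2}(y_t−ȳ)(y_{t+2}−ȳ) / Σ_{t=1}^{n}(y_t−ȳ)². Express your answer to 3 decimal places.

Mean ȳ = (3 − 6 − 4 − 4 − 2 − 10 − 11)/7 = -4.8571
Deviations from mean: 7.8571, -1.1429, 0.8571, 0.8571, 2.8571, -5.1429, -6.1429
Numerator Σ_{t=1}^{5}(y_t−ȳ)(y_{t+2}−ȳ) = -13.7551
Denominator Σ(y_t−ȳ)² = 136.8571
r_2 = -13.7551 / 136.8571 = -0.101

-0.101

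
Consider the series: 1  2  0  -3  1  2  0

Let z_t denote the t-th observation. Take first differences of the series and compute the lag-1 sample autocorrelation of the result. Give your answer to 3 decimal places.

First differences Δz: 1, -2, -3, 4, 1, -2
Mean of differences = -0.1667
Numerator Σ(Δz_t−Δz̄)(Δz_{t+1}−Δz̄) = -6.0278
Denominator Σ(Δz_t−Δz̄)² = 34.8333
r_1(Δz) = -6.0278 / 34.8333 = -0.173

-0.173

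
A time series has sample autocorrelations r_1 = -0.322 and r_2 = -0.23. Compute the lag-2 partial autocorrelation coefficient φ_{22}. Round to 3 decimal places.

-0.372

φ_{22} = (r_2 − r_1²) / (1 − r_1²)
r_1² = (-0.322)² = 0.103684
Numerator = -0.23 − 0.1037 = -0.3337; denominator = 1 − 0.1037 = 0.8963
φ_{22} = -0.3337 / 0.8963 = -0.372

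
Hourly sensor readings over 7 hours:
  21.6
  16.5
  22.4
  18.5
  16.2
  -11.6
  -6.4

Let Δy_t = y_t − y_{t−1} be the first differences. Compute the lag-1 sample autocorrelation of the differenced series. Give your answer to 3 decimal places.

First differences Δy: -5.1, 5.9, -3.9, -2.3, -27.8, 5.2
Mean of differences = -4.6667
Numerator Σ(Δy_t−Δȳ)(Δy_{t+1}−Δȳ) = -277.6611
Denominator Σ(Δy_t−Δȳ)² = 750.5333
r_1(Δy) = -277.6611 / 750.5333 = -0.370

-0.370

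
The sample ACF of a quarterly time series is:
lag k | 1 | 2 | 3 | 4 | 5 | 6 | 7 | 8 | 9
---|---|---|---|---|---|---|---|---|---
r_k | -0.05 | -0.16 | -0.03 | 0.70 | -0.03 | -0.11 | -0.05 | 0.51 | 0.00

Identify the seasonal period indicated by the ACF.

4

The largest autocorrelation is r_4 = 0.70, with a weaker echo at lag 8 (0.51); the remaining lags stay at or below 0.00.
The dominant spike at lag 4 indicates a seasonal period of 4.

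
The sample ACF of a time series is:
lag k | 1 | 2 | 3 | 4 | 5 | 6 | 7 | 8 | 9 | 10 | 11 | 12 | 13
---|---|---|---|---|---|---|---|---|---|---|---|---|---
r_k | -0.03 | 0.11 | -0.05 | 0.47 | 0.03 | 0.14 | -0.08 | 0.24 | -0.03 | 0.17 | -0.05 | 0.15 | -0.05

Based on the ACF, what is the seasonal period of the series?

The largest autocorrelation is r_4 = 0.47, with a weaker echo at lag 8 (0.24); the remaining lags stay at or below 0.17.
The dominant spike at lag 4 indicates a seasonal period of 4.

4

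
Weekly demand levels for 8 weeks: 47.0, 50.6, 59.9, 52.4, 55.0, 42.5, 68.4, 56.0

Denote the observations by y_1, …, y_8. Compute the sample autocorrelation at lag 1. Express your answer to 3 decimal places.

-0.351

Mean ȳ = (47.0 + 50.6 + 59.9 + 52.4 + 55.0 + 42.5 + 68.4 + 56.0)/8 = 53.9750
Deviations from mean: -6.9750, -3.3750, 5.9250, -1.5750, 1.0250, -11.4750, 14.4250, 2.0250
Σ(y_t−ȳ)(y_{t+1}−ȳ) = (23.5406) + (-19.9969) + (-9.3319) + (-1.6144) + (-11.7619) + (-165.5269) + (29.2106) = -155.4806
Denominator Σ(y_t−ȳ)² = 442.5350
r_1 = -155.4806 / 442.5350 = -0.351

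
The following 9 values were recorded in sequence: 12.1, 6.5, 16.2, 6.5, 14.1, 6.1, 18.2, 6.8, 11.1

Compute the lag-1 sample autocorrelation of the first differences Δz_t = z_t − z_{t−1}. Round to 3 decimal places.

First differences Δz: -5.6, 9.7, -9.7, 7.6, -8.0, 12.1, -11.4, 4.3
Mean of differences = -0.1250
Numerator Σ(Δz_t−Δz̄)(Δz_{t+1}−Δz̄) = -566.6681
Denominator Σ(Δz_t−Δz̄)² = 636.0350
r_1(Δz) = -566.6681 / 636.0350 = -0.891

-0.891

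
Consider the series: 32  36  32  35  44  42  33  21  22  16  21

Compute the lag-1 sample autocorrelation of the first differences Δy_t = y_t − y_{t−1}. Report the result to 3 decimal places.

0.089

First differences Δy: 4, -4, 3, 9, -2, -9, -12, 1, -6, 5
Mean of differences = -1.1000
Numerator Σ(Δy_t−Δȳ)(Δy_{t+1}−Δȳ) = 35.7900
Denominator Σ(Δy_t−Δȳ)² = 400.9000
r_1(Δy) = 35.7900 / 400.9000 = 0.089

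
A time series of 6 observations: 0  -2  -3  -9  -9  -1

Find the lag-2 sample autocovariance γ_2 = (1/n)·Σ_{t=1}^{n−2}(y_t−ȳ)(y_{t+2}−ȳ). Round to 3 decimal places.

Mean ȳ = (0 − 2 − 3 − 9 − 9 − 1)/6 = -4.0000
Σ_{t=1}^{4}(y_t−ȳ)(y_{t+2}−ȳ) = -26.0000
γ_2 = -26.0000 / 6 = -4.333

-4.333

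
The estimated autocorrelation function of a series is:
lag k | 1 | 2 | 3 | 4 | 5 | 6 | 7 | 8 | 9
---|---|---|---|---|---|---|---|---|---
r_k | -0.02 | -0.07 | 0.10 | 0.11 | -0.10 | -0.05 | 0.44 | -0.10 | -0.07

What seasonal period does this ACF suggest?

7

The largest autocorrelation is r_7 = 0.44; the remaining lags stay at or below 0.11.
The dominant spike at lag 7 indicates a seasonal period of 7.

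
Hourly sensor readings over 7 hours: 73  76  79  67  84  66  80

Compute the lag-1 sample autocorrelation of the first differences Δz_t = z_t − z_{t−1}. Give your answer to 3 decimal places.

First differences Δz: 3, 3, -12, 17, -18, 14
Mean of differences = 1.1667
Numerator Σ(Δz_t−Δz̄)(Δz_{t+1}−Δz̄) = -778.6944
Denominator Σ(Δz_t−Δz̄)² = 962.8333
r_1(Δz) = -778.6944 / 962.8333 = -0.809

-0.809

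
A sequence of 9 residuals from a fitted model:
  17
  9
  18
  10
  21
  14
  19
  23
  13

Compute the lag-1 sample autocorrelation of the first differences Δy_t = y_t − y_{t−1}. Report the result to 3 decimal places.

First differences Δy: -8, 9, -8, 11, -7, 5, 4, -10
Mean of differences = -0.5000
Numerator Σ(Δy_t−Δȳ)(Δy_{t+1}−Δȳ) = -357.2500
Denominator Σ(Δy_t−Δȳ)² = 518.0000
r_1(Δy) = -357.2500 / 518.0000 = -0.690

-0.690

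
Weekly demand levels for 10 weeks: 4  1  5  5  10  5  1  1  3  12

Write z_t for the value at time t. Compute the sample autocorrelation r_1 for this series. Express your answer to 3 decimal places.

Mean z̄ = (4 + 1 + 5 + 5 + 10 + 5 + 1 + 1 + 3 + 12)/10 = 4.7000
Numerator Σ_{t=1}^{9}(z_t−z̄)(z_{t+1}−z̄) = 11.2100
Denominator Σ(z_t−z̄)² = 126.1000
r_1 = 11.2100 / 126.1000 = 0.089

0.089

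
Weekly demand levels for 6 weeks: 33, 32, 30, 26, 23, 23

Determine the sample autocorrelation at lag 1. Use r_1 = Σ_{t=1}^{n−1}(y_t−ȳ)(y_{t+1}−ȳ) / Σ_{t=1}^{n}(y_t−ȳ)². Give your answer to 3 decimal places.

0.595

Mean ȳ = (33 + 32 + 30 + 26 + 23 + 23)/6 = 27.8333
Deviations from mean: 5.1667, 4.1667, 2.1667, -1.8333, -4.8333, -4.8333
Numerator Σ_{t=1}^{5}(y_t−ȳ)(y_{t+1}−ȳ) = 58.8056
Denominator Σ(y_t−ȳ)² = 98.8333
r_1 = 58.8056 / 98.8333 = 0.595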